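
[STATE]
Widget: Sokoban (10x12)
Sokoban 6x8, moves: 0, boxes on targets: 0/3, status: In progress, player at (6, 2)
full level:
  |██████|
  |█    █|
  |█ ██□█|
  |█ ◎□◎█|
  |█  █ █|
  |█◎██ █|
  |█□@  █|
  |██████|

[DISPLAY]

██████    
█    █    
█ ██□█    
█ ◎□◎█    
█  █ █    
█◎██ █    
█□@  █    
██████    
Moves: 0  
          
          
          


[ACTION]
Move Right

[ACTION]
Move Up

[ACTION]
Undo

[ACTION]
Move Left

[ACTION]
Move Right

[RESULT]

██████    
█    █    
█ ██□█    
█ ◎□◎█    
█  █ █    
█◎██ █    
█□ @ █    
██████    
Moves: 1  
          
          
          


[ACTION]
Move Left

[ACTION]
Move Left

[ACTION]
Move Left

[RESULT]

██████    
█    █    
█ ██□█    
█ ◎□◎█    
█  █ █    
█◎██ █    
█□@  █    
██████    
Moves: 2  
          
          
          


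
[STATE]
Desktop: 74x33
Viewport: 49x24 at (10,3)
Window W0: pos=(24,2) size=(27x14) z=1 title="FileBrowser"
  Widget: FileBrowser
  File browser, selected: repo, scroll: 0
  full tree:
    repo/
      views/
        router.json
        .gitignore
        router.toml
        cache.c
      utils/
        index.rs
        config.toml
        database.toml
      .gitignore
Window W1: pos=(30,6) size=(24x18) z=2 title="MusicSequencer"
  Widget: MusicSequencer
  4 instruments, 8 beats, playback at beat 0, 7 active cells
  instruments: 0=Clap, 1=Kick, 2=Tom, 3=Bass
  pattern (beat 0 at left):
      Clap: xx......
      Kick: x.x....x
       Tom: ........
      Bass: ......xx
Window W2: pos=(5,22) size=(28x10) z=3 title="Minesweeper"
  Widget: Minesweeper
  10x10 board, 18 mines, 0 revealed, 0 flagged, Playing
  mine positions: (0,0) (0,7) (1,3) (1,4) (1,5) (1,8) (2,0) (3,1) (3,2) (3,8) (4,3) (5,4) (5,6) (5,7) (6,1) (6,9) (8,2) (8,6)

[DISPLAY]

              ┃ FileBrowser             ┃        
              ┠─────────────────────────┨        
              ┃> [-] repo/              ┃        
              ┃    [┏━━━━━━━━━━━━━━━━━━━━━━┓     
              ┃    [┃ MusicSequencer       ┃     
              ┃    .┠──────────────────────┨     
              ┃     ┃     ▼1234567         ┃     
              ┃     ┃ Clap██······         ┃     
              ┃     ┃ Kick█·█····█         ┃     
              ┃     ┃  Tom········         ┃     
              ┃     ┃ Bass······██         ┃     
              ┃     ┃                      ┃     
              ┗━━━━━┃                      ┃     
                    ┃                      ┃     
                    ┃                      ┃     
                    ┃                      ┃     
                    ┃                      ┃     
                    ┃                      ┃     
                    ┃                      ┃     
━━━━━━━━━━━━━━━━━━━━━━┓                    ┃     
esweeper              ┃━━━━━━━━━━━━━━━━━━━━┛     
──────────────────────┨                          
■■■■■■                ┃                          
■■■■■■                ┃                          


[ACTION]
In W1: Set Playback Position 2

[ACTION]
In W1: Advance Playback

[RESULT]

              ┃ FileBrowser             ┃        
              ┠─────────────────────────┨        
              ┃> [-] repo/              ┃        
              ┃    [┏━━━━━━━━━━━━━━━━━━━━━━┓     
              ┃    [┃ MusicSequencer       ┃     
              ┃    .┠──────────────────────┨     
              ┃     ┃     012▼4567         ┃     
              ┃     ┃ Clap██······         ┃     
              ┃     ┃ Kick█·█····█         ┃     
              ┃     ┃  Tom········         ┃     
              ┃     ┃ Bass······██         ┃     
              ┃     ┃                      ┃     
              ┗━━━━━┃                      ┃     
                    ┃                      ┃     
                    ┃                      ┃     
                    ┃                      ┃     
                    ┃                      ┃     
                    ┃                      ┃     
                    ┃                      ┃     
━━━━━━━━━━━━━━━━━━━━━━┓                    ┃     
esweeper              ┃━━━━━━━━━━━━━━━━━━━━┛     
──────────────────────┨                          
■■■■■■                ┃                          
■■■■■■                ┃                          


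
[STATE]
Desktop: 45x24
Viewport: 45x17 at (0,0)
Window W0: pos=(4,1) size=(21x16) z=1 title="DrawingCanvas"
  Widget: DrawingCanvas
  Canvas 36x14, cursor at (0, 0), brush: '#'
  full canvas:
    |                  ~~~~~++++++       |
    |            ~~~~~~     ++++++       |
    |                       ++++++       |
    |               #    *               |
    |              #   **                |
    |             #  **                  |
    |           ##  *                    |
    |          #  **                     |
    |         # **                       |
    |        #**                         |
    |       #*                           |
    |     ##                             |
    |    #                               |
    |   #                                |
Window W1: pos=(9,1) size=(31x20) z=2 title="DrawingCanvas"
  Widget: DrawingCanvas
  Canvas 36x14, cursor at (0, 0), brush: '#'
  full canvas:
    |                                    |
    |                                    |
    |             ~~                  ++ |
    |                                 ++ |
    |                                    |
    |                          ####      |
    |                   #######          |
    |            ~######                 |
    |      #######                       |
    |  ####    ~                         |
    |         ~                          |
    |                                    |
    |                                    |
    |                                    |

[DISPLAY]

                                             
    ┏━━━━┏━━━━━━━━━━━━━━━━━━━━━━━━━━━━━┓     
    ┃ Dra┃ DrawingCanvas               ┃     
    ┠────┠─────────────────────────────┨     
    ┃+   ┃+                            ┃     
    ┃    ┃                             ┃     
    ┃    ┃             ~~              ┃     
    ┃    ┃                             ┃     
    ┃    ┃                             ┃     
    ┃    ┃                          ###┃     
    ┃    ┃                   #######   ┃     
    ┃    ┃            ~######          ┃     
    ┃    ┃      #######                ┃     
    ┃    ┃  ####    ~                  ┃     
    ┃    ┃         ~                   ┃     
    ┃    ┃                             ┃     
    ┗━━━━┃                             ┃     


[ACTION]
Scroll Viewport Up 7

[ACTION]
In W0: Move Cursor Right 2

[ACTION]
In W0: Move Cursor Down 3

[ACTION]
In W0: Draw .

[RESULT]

                                             
    ┏━━━━┏━━━━━━━━━━━━━━━━━━━━━━━━━━━━━┓     
    ┃ Dra┃ DrawingCanvas               ┃     
    ┠────┠─────────────────────────────┨     
    ┃    ┃+                            ┃     
    ┃    ┃                             ┃     
    ┃    ┃             ~~              ┃     
    ┃  . ┃                             ┃     
    ┃    ┃                             ┃     
    ┃    ┃                          ###┃     
    ┃    ┃                   #######   ┃     
    ┃    ┃            ~######          ┃     
    ┃    ┃      #######                ┃     
    ┃    ┃  ####    ~                  ┃     
    ┃    ┃         ~                   ┃     
    ┃    ┃                             ┃     
    ┗━━━━┃                             ┃     


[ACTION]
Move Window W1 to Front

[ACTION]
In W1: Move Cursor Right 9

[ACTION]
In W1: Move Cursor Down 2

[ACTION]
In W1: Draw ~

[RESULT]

                                             
    ┏━━━━┏━━━━━━━━━━━━━━━━━━━━━━━━━━━━━┓     
    ┃ Dra┃ DrawingCanvas               ┃     
    ┠────┠─────────────────────────────┨     
    ┃    ┃                             ┃     
    ┃    ┃                             ┃     
    ┃    ┃         ~   ~~              ┃     
    ┃  . ┃                             ┃     
    ┃    ┃                             ┃     
    ┃    ┃                          ###┃     
    ┃    ┃                   #######   ┃     
    ┃    ┃            ~######          ┃     
    ┃    ┃      #######                ┃     
    ┃    ┃  ####    ~                  ┃     
    ┃    ┃         ~                   ┃     
    ┃    ┃                             ┃     
    ┗━━━━┃                             ┃     


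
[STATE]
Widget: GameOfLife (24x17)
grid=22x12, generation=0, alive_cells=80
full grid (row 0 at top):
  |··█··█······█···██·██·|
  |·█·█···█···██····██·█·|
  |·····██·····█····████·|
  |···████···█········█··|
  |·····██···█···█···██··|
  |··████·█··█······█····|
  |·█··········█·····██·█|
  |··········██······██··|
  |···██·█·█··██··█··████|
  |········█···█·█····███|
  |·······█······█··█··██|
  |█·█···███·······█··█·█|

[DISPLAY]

Gen: 0                  
··█··█······█···██·██·  
·█·█···█···██····██·█·  
·····██·····█····████·  
···████···█········█··  
·····██···█···█···██··  
··████·█··█······█····  
·█··········█·····██·█  
··········██······██··  
···██·█·█··██··█··████  
········█···█·█····███  
·······█······█··█··██  
█·█···███·······█··█·█  
                        
                        
                        
                        


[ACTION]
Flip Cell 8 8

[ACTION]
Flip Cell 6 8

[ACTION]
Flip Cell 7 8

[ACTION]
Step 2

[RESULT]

Gen: 2                  
···█·······█·█······█·  
·██·█········█··████·█  
··███·█······█········  
··██··██···██····█·█··  
··█·█··█·█·██····███··  
·█···█·█···█·····█··█·  
··█··█·█···█····██·███  
···█··██··········█··█  
······██·█··███·······  
······███·██···█······  
······█·█···██·█······  
······██··············  
                        
                        
                        
                        


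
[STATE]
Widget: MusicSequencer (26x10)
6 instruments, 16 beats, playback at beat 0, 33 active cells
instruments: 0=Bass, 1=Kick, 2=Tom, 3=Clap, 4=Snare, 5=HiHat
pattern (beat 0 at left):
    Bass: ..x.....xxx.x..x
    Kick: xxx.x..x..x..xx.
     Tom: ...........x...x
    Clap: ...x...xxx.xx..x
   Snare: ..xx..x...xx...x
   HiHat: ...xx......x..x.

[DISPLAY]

      ▼123456789012345    
  Bass··█·····███·█··█    
  Kick███·█··█··█··██·    
   Tom···········█···█    
  Clap···█···███·██··█    
 Snare··██··█···██···█    
 HiHat···██······█··█·    
                          
                          
                          


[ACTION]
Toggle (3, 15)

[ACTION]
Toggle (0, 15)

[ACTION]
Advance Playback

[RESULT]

      0▼23456789012345    
  Bass··█·····███·█···    
  Kick███·█··█··█··██·    
   Tom···········█···█    
  Clap···█···███·██···    
 Snare··██··█···██···█    
 HiHat···██······█··█·    
                          
                          
                          


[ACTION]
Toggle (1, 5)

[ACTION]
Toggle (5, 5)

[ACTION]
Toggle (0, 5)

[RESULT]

      0▼23456789012345    
  Bass··█··█··███·█···    
  Kick███·██·█··█··██·    
   Tom···········█···█    
  Clap···█···███·██···    
 Snare··██··█···██···█    
 HiHat···███·····█··█·    
                          
                          
                          


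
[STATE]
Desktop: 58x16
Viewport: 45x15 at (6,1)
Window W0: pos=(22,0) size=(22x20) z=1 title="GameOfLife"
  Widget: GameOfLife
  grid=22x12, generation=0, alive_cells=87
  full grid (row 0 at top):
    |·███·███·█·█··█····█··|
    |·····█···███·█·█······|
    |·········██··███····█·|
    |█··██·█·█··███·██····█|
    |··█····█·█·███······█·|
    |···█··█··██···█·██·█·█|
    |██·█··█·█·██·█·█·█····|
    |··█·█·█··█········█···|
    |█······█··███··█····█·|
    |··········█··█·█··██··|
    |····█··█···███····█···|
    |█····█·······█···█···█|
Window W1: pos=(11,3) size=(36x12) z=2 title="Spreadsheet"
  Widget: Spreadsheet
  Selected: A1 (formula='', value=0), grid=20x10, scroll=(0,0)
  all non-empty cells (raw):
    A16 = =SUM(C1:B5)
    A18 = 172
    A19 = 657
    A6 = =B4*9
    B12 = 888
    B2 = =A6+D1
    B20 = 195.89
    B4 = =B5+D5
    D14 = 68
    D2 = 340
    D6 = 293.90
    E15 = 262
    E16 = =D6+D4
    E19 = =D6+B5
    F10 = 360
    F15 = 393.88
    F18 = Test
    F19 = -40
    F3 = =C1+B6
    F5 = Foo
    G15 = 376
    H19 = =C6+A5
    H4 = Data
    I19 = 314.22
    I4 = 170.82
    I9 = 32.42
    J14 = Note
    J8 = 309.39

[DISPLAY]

                ┃ GameOfLife         ┃       
                ┠────────────────────┨       
     ┏━━━━━━━━━━━━━━━━━━━━━━━━━━━━━━━━━━┓    
     ┃ Spreadsheet                      ┃    
     ┠──────────────────────────────────┨    
     ┃A1:                               ┃    
     ┃       A       B       C       D  ┃    
     ┃----------------------------------┃    
     ┃  1      [0]       0       0      ┃    
     ┃  2        0       0       0     3┃    
     ┃  3        0       0       0      ┃    
     ┃  4        0       0       0      ┃    
     ┃  5        0       0       0      ┃    
     ┗━━━━━━━━━━━━━━━━━━━━━━━━━━━━━━━━━━┛    
                ┃····█·······█···█···┃       


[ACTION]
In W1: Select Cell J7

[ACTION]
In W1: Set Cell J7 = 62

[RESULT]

                ┃ GameOfLife         ┃       
                ┠────────────────────┨       
     ┏━━━━━━━━━━━━━━━━━━━━━━━━━━━━━━━━━━┓    
     ┃ Spreadsheet                      ┃    
     ┠──────────────────────────────────┨    
     ┃J7: 62                            ┃    
     ┃       A       B       C       D  ┃    
     ┃----------------------------------┃    
     ┃  1        0       0       0      ┃    
     ┃  2        0       0       0     3┃    
     ┃  3        0       0       0      ┃    
     ┃  4        0       0       0      ┃    
     ┃  5        0       0       0      ┃    
     ┗━━━━━━━━━━━━━━━━━━━━━━━━━━━━━━━━━━┛    
                ┃····█·······█···█···┃       


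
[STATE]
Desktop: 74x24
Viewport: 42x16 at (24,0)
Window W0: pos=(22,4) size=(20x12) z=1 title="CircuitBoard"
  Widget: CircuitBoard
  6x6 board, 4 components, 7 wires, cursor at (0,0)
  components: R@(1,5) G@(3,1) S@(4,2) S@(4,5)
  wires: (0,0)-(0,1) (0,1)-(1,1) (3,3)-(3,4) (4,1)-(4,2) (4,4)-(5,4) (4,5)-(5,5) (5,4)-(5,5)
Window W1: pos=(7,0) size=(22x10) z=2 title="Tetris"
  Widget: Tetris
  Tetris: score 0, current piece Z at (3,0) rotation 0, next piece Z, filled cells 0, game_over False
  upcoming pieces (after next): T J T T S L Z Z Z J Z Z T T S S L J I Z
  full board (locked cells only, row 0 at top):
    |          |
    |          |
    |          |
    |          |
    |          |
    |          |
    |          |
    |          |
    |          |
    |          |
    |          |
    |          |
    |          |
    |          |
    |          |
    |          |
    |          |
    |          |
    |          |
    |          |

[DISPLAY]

━━━━┓                                     
    ┃                                     
────┨                                     
    ┃                                     
    ┃━━━━━━━━━━━━┓                        
    ┃itBoard     ┃                        
    ┃────────────┨                        
    ┃ 2 3 4 5    ┃                        
    ┃─ ·         ┃                        
━━━━┛  │         ┃                        
       ·         ┃                        
                 ┃                        
                 ┃                        
                 ┃                        
       G       · ┃                        
━━━━━━━━━━━━━━━━━┛                        


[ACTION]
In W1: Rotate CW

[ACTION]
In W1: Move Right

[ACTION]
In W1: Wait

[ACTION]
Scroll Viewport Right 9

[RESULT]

                                          
                                          
                                          
                                          
━━━━━━━━━┓                                
oard     ┃                                
─────────┨                                
3 4 5    ┃                                
         ┃                                
         ┃                                
         ┃                                
         ┃                                
         ┃                                
         ┃                                
       · ┃                                
━━━━━━━━━┛                                


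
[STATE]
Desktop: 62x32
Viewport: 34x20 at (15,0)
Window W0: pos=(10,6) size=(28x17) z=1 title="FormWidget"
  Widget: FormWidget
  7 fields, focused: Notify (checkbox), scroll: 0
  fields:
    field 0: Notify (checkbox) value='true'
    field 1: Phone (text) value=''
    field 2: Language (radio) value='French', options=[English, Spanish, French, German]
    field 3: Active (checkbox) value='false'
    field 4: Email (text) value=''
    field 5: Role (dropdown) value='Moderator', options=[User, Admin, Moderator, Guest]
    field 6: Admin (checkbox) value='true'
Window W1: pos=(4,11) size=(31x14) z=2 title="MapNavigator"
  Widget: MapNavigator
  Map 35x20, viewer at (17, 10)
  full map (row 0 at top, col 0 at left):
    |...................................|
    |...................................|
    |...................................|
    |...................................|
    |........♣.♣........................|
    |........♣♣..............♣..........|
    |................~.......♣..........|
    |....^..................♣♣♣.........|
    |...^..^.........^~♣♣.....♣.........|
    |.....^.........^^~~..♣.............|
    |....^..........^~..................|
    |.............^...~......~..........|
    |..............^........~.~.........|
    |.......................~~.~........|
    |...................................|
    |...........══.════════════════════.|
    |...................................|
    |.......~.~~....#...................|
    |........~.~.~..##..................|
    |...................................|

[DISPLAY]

                                  
                                  
                                  
                                  
                                  
                                  
━━━━━━━━━━━━━━━━━━━━━━┓           
mWidget               ┃           
──────────────────────┨           
tify:     [x]         ┃           
one:      [          ]┃           
━━━━━━━━━━━━━━━━━━━┓h ┃           
tor                ┃  ┃           
───────────────────┨ ]┃           
...........♣.......┃▼]┃           
...~.......♣.......┃  ┃           
..........♣♣♣......┃  ┃           
...^~♣♣.....♣......┃  ┃           
..^^~~..♣..........┃  ┃           
..^~@..............┃  ┃           


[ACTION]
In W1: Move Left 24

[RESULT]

                                  
                                  
                                  
                                  
                                  
                                  
━━━━━━━━━━━━━━━━━━━━━━┓           
mWidget               ┃           
──────────────────────┨           
tify:     [x]         ┃           
one:      [          ]┃           
━━━━━━━━━━━━━━━━━━━┓h ┃           
tor                ┃  ┃           
───────────────────┨ ]┃           
    ........♣♣.....┃▼]┃           
    ...............┃  ┃           
    ....^..........┃  ┃           
    ...^..^........┃  ┃           
    .....^.........┃  ┃           
    @...^..........┃  ┃           


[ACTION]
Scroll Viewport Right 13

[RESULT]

                                  
                                  
                                  
                                  
                                  
                                  
━━━━━━━━━┓                        
         ┃                        
─────────┨                        
         ┃                        
        ]┃                        
━━━━━━┓h ┃                        
      ┃  ┃                        
──────┨ ]┃                        
♣.....┃▼]┃                        
......┃  ┃                        
......┃  ┃                        
......┃  ┃                        
......┃  ┃                        
......┃  ┃                        


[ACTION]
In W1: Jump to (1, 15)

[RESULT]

                                  
                                  
                                  
                                  
                                  
                                  
━━━━━━━━━┓                        
         ┃                        
─────────┨                        
         ┃                        
        ]┃                        
━━━━━━┓h ┃                        
      ┃  ┃                        
──────┨ ]┃                        
.....^┃▼]┃                        
...^..┃  ┃                        
....^.┃  ┃                        
......┃  ┃                        
......┃  ┃                        
.══.══┃  ┃                        


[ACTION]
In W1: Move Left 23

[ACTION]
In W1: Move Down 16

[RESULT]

                                  
                                  
                                  
                                  
                                  
                                  
━━━━━━━━━┓                        
         ┃                        
─────────┨                        
         ┃                        
        ]┃                        
━━━━━━┓h ┃                        
      ┃  ┃                        
──────┨ ]┃                        
......┃▼]┃                        
..══.═┃  ┃                        
......┃  ┃                        
~~....┃  ┃                        
.~.~..┃  ┃                        
......┃  ┃                        


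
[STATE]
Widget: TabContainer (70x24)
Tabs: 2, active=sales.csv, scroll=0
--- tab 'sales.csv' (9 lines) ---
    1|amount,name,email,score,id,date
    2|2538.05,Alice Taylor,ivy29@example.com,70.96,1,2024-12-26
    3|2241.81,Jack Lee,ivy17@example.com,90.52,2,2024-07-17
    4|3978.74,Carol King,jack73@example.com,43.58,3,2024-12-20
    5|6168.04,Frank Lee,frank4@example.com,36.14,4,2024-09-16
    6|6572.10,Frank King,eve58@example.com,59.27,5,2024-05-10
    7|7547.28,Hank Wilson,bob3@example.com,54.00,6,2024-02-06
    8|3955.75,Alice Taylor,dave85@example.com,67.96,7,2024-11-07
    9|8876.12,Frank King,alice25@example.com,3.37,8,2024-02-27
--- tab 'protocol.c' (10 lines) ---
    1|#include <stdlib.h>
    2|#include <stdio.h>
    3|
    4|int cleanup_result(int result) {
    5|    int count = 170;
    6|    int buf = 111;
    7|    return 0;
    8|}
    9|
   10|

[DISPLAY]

[sales.csv]│ protocol.c                                               
──────────────────────────────────────────────────────────────────────
amount,name,email,score,id,date                                       
2538.05,Alice Taylor,ivy29@example.com,70.96,1,2024-12-26             
2241.81,Jack Lee,ivy17@example.com,90.52,2,2024-07-17                 
3978.74,Carol King,jack73@example.com,43.58,3,2024-12-20              
6168.04,Frank Lee,frank4@example.com,36.14,4,2024-09-16               
6572.10,Frank King,eve58@example.com,59.27,5,2024-05-10               
7547.28,Hank Wilson,bob3@example.com,54.00,6,2024-02-06               
3955.75,Alice Taylor,dave85@example.com,67.96,7,2024-11-07            
8876.12,Frank King,alice25@example.com,3.37,8,2024-02-27              
                                                                      
                                                                      
                                                                      
                                                                      
                                                                      
                                                                      
                                                                      
                                                                      
                                                                      
                                                                      
                                                                      
                                                                      
                                                                      


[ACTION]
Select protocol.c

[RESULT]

 sales.csv │[protocol.c]                                              
──────────────────────────────────────────────────────────────────────
#include <stdlib.h>                                                   
#include <stdio.h>                                                    
                                                                      
int cleanup_result(int result) {                                      
    int count = 170;                                                  
    int buf = 111;                                                    
    return 0;                                                         
}                                                                     
                                                                      
                                                                      
                                                                      
                                                                      
                                                                      
                                                                      
                                                                      
                                                                      
                                                                      
                                                                      
                                                                      
                                                                      
                                                                      
                                                                      


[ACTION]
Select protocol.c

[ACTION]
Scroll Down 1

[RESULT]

 sales.csv │[protocol.c]                                              
──────────────────────────────────────────────────────────────────────
#include <stdio.h>                                                    
                                                                      
int cleanup_result(int result) {                                      
    int count = 170;                                                  
    int buf = 111;                                                    
    return 0;                                                         
}                                                                     
                                                                      
                                                                      
                                                                      
                                                                      
                                                                      
                                                                      
                                                                      
                                                                      
                                                                      
                                                                      
                                                                      
                                                                      
                                                                      
                                                                      
                                                                      


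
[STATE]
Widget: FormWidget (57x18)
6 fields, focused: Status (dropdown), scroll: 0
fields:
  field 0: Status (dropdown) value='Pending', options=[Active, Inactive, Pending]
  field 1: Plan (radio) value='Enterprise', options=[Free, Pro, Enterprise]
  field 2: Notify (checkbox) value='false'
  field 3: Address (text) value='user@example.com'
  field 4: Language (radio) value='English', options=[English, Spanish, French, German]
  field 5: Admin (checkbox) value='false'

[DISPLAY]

> Status:     [Pending                                 ▼]
  Plan:       ( ) Free  ( ) Pro  (●) Enterprise          
  Notify:     [ ]                                        
  Address:    [user@example.com                         ]
  Language:   (●) English  ( ) Spanish  ( ) French  ( ) G
  Admin:      [ ]                                        
                                                         
                                                         
                                                         
                                                         
                                                         
                                                         
                                                         
                                                         
                                                         
                                                         
                                                         
                                                         


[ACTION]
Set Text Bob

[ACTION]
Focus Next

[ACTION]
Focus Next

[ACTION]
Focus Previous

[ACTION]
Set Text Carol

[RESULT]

  Status:     [Pending                                 ▼]
> Plan:       ( ) Free  ( ) Pro  (●) Enterprise          
  Notify:     [ ]                                        
  Address:    [user@example.com                         ]
  Language:   (●) English  ( ) Spanish  ( ) French  ( ) G
  Admin:      [ ]                                        
                                                         
                                                         
                                                         
                                                         
                                                         
                                                         
                                                         
                                                         
                                                         
                                                         
                                                         
                                                         


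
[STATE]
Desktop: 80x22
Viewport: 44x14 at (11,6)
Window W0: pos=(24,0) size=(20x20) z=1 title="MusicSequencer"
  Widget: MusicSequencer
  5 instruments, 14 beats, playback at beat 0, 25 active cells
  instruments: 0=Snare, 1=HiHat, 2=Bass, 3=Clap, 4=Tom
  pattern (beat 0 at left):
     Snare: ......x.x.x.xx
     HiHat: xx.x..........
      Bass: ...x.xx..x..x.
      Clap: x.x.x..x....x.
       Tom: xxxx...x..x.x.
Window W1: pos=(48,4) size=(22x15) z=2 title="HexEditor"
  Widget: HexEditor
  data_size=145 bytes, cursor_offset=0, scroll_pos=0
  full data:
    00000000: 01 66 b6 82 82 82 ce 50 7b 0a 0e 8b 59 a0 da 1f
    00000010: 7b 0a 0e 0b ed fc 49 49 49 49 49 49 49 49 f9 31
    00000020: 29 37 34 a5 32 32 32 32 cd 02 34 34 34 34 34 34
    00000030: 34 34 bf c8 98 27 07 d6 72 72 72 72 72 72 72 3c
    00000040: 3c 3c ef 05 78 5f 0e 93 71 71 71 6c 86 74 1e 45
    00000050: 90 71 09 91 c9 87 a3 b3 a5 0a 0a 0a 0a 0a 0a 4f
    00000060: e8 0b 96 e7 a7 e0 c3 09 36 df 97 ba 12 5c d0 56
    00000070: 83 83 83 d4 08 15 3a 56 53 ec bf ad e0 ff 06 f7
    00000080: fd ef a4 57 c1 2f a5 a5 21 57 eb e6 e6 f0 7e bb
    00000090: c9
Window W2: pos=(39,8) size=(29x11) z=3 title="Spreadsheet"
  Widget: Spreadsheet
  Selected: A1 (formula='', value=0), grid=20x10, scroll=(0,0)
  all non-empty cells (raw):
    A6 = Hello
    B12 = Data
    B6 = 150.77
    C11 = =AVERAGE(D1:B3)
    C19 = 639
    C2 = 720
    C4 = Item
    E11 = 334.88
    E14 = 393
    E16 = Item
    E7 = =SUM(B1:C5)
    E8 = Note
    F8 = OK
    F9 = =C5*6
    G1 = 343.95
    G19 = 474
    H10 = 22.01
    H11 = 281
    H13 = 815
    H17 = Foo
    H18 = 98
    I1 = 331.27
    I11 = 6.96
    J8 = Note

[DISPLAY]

             ┃  Bass···█·██··█··┃    ┠──────
             ┃  Clap█·█·█··█····┃    ┃000000
             ┃   Tom████···█┏━━━━━━━━━━━━━━━
             ┃              ┃ Spreadsheet   
             ┃              ┠───────────────
             ┃              ┃A1:            
             ┃              ┃       A       
             ┃              ┃---------------
             ┃              ┃  1      [0]   
             ┃              ┃  2        0   
             ┃              ┃  3        0   
             ┃              ┃  4        0   
             ┃              ┗━━━━━━━━━━━━━━━
             ┗━━━━━━━━━━━━━━━━━━┛           


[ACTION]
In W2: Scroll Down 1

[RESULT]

             ┃  Bass···█·██··█··┃    ┠──────
             ┃  Clap█·█·█··█····┃    ┃000000
             ┃   Tom████···█┏━━━━━━━━━━━━━━━
             ┃              ┃ Spreadsheet   
             ┃              ┠───────────────
             ┃              ┃A1:            
             ┃              ┃       A       
             ┃              ┃---------------
             ┃              ┃  2        0   
             ┃              ┃  3        0   
             ┃              ┃  4        0   
             ┃              ┃  5        0   
             ┃              ┗━━━━━━━━━━━━━━━
             ┗━━━━━━━━━━━━━━━━━━┛           


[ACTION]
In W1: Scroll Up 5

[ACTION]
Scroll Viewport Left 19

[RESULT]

                        ┃  Bass···█·██··█··┃
                        ┃  Clap█·█·█··█····┃
                        ┃   Tom████···█┏━━━━
                        ┃              ┃ Spr
                        ┃              ┠────
                        ┃              ┃A1: 
                        ┃              ┃    
                        ┃              ┃----
                        ┃              ┃  2 
                        ┃              ┃  3 
                        ┃              ┃  4 
                        ┃              ┃  5 
                        ┃              ┗━━━━
                        ┗━━━━━━━━━━━━━━━━━━┛


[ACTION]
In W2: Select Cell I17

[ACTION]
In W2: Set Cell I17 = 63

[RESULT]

                        ┃  Bass···█·██··█··┃
                        ┃  Clap█·█·█··█····┃
                        ┃   Tom████···█┏━━━━
                        ┃              ┃ Spr
                        ┃              ┠────
                        ┃              ┃I17:
                        ┃              ┃    
                        ┃              ┃----
                        ┃              ┃  2 
                        ┃              ┃  3 
                        ┃              ┃  4 
                        ┃              ┃  5 
                        ┃              ┗━━━━
                        ┗━━━━━━━━━━━━━━━━━━┛
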